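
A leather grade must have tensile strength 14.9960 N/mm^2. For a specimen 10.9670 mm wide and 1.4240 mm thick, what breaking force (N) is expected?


Formula: F = TS * w * t
Substituting: F = 14.9960 * 10.9670 * 1.4240
Result: 234.1927 N


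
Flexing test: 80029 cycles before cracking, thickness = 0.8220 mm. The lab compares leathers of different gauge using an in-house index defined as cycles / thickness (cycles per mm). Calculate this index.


Formula: Index = cycles / thickness
Substituting: Index = 80029 / 0.8220
Result: 97358.8808 cycles/mm


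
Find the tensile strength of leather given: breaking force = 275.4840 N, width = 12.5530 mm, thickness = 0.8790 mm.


Formula: TS = force / (width * thickness)
Substituting: TS = 275.4840 / (12.5530 * 0.8790)
Result: 24.9666 N/mm^2


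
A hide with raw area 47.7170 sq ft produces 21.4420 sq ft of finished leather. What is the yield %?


Formula: Yield = finished / raw * 100
Substituting: Yield = 21.4420 / 47.7170 * 100
Result: 44.9358 %


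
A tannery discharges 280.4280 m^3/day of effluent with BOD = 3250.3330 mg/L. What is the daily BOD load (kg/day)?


Formula: BOD_load = volume * conc / 1000
Substituting: BOD_load = 280.4280 * 3250.3330 / 1000
Result: 911.4844 kg/day


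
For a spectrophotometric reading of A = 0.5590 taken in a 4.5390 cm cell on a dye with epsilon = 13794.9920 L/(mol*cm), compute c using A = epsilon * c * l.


Formula: c = A / (epsilon * l)
Substituting: c = 0.5590 / (13794.9920 * 4.5390)
Result: 8.9275e-06 mol/L


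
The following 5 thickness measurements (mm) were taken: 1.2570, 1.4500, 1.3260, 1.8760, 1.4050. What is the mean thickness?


Formula: Average = sum / n
Substituting: Average = 7.3140 / 5
Result: 1.4628 mm


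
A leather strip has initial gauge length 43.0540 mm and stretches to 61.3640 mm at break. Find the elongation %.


Formula: Elongation = (Lf - L0) / L0 * 100
Substituting: Elongation = (61.3640 - 43.0540) / 43.0540 * 100
Result: 42.5280 %


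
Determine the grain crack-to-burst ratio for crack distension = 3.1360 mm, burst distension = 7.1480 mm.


Formula: Ratio = crack / burst
Substituting: Ratio = 3.1360 / 7.1480
Result: 0.4387


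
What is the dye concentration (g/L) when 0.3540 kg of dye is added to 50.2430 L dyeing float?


Formula: Conc = dye_mass(kg) / volume(L) * 1000
Substituting: Conc = 0.3540 / 50.2430 * 1000
Result: 7.0458 g/L


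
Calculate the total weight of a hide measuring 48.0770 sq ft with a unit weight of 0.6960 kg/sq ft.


Formula: Weight = area * weight_per_sqft
Substituting: Weight = 48.0770 * 0.6960
Result: 33.4616 kg


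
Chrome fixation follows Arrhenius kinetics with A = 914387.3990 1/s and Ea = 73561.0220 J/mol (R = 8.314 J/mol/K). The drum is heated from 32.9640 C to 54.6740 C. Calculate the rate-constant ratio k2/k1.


T1 = 32.9640 + 273.15 = 306.1140 K; T2 = 54.6740 + 273.15 = 327.8240 K
k1 = A * exp(-Ea/(R*T1)) = 914387.3990 * exp(-73561.0220/(8.314*306.1140)) = 2.5608e-07 1/s
k2 = A * exp(-Ea/(R*T2)) = 914387.3990 * exp(-73561.0220/(8.314*327.8240)) = 1.7365e-06 1/s
k2/k1 = 1.7365e-06 / 2.5608e-07 = 6.7811


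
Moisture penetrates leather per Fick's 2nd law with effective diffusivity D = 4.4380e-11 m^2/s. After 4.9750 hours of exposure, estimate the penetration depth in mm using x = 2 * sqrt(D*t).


t = 4.9750 hr * 3600 = 17910.0000 s
D * t = 4.4380e-11 * 17910.0000 = 7.9485e-07
x = 2 * sqrt(D*t) = 2 * sqrt(7.9485e-07) = 0.00178308 m = 1.7831 mm


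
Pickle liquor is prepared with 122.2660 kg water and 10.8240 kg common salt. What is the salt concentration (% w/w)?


Formula: Conc = salt / (water + salt) * 100
Substituting: Conc = 10.8240 / (122.2660 + 10.8240) * 100
Result: 8.1328 %


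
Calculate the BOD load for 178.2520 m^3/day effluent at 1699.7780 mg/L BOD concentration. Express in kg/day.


Formula: BOD_load = volume * conc / 1000
Substituting: BOD_load = 178.2520 * 1699.7780 / 1000
Result: 302.9888 kg/day


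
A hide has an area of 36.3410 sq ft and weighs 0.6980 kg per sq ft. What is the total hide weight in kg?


Formula: Weight = area * weight_per_sqft
Substituting: Weight = 36.3410 * 0.6980
Result: 25.3660 kg


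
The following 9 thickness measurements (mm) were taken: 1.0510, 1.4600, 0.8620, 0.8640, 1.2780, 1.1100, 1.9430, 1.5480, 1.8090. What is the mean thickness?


Formula: Average = sum / n
Substituting: Average = 11.9250 / 9
Result: 1.3250 mm


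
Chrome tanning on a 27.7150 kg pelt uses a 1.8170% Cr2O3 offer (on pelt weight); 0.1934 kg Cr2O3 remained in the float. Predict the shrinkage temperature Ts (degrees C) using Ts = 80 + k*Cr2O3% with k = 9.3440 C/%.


Offered = pelt * offer_pct / 100 = 27.7150 * 1.8170 / 100 = 0.5036 kg
Uptake = offered - residual = 0.5036 - 0.1934 = 0.3102 kg
Cr2O3% on pelt = uptake / pelt * 100 = 0.3102 / 27.7150 * 100 = 1.1192 %
Ts = 80 + k * Cr2O3% = 80 + 9.3440 * 1.1192 = 90.4576 C


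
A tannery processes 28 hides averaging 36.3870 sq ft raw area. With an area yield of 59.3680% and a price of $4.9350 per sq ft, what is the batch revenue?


Raw_total = N * avg_area = 28 * 36.3870 = 1018.8360 sq ft
Finished = Raw_total * yield / 100 = 1018.8360 * 59.3680 / 100 = 604.8626 sq ft
Value = Finished * price = 604.8626 * 4.9350 = 2984.9967 $


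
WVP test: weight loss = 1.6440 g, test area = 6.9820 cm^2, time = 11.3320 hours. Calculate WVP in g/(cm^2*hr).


Formula: WVP = loss / (area * time)
Substituting: WVP = 1.6440 / (6.9820 * 11.3320)
Result: 0.0207786 g/(cm^2*hr)


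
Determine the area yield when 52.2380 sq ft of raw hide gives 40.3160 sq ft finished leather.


Formula: Yield = finished / raw * 100
Substituting: Yield = 40.3160 / 52.2380 * 100
Result: 77.1775 %


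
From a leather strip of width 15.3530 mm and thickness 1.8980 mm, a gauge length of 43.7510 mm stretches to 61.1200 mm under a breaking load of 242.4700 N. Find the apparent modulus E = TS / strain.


TS = F / (w * t) = 242.4700 / (15.3530 * 1.8980) = 8.3209 N/mm^2
strain = (Lf - L0) / L0 = (61.1200 - 43.7510) / 43.7510 = 0.3970
E = TS / strain = 8.3209 / 0.3970 = 20.9595 N/mm^2


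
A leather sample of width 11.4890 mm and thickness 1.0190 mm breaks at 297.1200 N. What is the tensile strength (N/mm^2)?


Formula: TS = force / (width * thickness)
Substituting: TS = 297.1200 / (11.4890 * 1.0190)
Result: 25.3791 N/mm^2


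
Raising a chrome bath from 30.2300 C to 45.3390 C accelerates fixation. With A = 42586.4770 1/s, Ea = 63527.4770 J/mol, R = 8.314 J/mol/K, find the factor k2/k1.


T1 = 30.2300 + 273.15 = 303.3800 K; T2 = 45.3390 + 273.15 = 318.4890 K
k1 = A * exp(-Ea/(R*T1)) = 42586.4770 * exp(-63527.4770/(8.314*303.3800)) = 4.9090e-07 1/s
k2 = A * exp(-Ea/(R*T2)) = 42586.4770 * exp(-63527.4770/(8.314*318.4890)) = 1.6214e-06 1/s
k2/k1 = 1.6214e-06 / 4.9090e-07 = 3.3030


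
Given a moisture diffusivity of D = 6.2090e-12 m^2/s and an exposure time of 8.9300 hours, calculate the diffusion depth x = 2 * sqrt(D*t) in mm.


t = 8.9300 hr * 3600 = 32148.0000 s
D * t = 6.2090e-12 * 32148.0000 = 1.9961e-07
x = 2 * sqrt(D*t) = 2 * sqrt(1.9961e-07) = 8.9355e-04 m = 0.8935 mm


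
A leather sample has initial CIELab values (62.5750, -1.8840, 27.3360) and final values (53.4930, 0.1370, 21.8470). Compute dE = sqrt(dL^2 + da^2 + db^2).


dL = -9.0820, da = 2.0210, db = -5.4890
dE = sqrt((-9.0820)^2 + 2.0210^2 + (-5.4890)^2) = 10.8026


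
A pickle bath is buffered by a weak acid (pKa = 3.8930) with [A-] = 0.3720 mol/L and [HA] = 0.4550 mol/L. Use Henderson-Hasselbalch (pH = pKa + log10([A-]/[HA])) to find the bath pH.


ratio = [A-] / [HA] = 0.3720 / 0.4550 = 0.8176
log10(ratio) = -0.0874685
pH = pKa + log10(ratio) = 3.8930 - 0.0874685 = 3.8055


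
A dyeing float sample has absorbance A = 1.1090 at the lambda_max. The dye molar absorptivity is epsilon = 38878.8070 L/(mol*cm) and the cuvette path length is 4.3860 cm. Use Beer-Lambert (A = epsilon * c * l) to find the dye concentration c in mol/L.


Formula: c = A / (epsilon * l)
Substituting: c = 1.1090 / (38878.8070 * 4.3860)
Result: 6.5035e-06 mol/L


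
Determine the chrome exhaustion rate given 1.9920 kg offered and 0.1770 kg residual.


Formula: Uptake = (offered - residual) / offered * 100
Substituting: Uptake = (1.9920 - 0.1770) / 1.9920 * 100
Result: 91.1145 %


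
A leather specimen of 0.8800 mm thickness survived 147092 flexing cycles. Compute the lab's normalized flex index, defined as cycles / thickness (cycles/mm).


Formula: Index = cycles / thickness
Substituting: Index = 147092 / 0.8800
Result: 167150.0000 cycles/mm


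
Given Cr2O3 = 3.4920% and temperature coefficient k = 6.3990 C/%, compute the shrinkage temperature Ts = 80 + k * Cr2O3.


Formula: Ts = 80 + k * Cr2O3
Substituting: Ts = 80 + 6.3990 * 3.4920
Result: 102.3453 C


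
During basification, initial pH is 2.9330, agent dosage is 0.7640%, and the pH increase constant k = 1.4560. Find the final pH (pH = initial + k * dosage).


Formula: pH_final = pH_initial + k * base_pct
Substituting: pH_final = 2.9330 + 1.4560 * 0.7640
Result: 4.0454


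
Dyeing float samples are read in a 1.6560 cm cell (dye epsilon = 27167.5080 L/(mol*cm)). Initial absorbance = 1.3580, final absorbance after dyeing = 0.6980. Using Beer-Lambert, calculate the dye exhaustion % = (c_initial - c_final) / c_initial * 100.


c_initial = A_i / (epsilon * l) = 1.3580 / (27167.5080 * 1.6560) = 3.0185e-05 mol/L
c_final = A_f / (epsilon * l) = 0.6980 / (27167.5080 * 1.6560) = 1.5515e-05 mol/L
Exhaustion = (c_initial - c_final) / c_initial * 100 = (3.0185e-05 - 1.5515e-05) / 3.0185e-05 * 100 = 48.6009 %


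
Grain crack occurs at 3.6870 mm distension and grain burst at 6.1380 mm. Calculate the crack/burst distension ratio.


Formula: Ratio = crack / burst
Substituting: Ratio = 3.6870 / 6.1380
Result: 0.6007


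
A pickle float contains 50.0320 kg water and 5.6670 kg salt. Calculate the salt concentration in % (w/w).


Formula: Conc = salt / (water + salt) * 100
Substituting: Conc = 5.6670 / (50.0320 + 5.6670) * 100
Result: 10.1743 %


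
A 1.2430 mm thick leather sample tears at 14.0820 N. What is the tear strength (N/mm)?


Formula: Tear strength = force / thickness
Substituting: Tear strength = 14.0820 / 1.2430
Result: 11.3290 N/mm


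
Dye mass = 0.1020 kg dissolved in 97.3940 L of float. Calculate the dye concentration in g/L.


Formula: Conc = dye_mass(kg) / volume(L) * 1000
Substituting: Conc = 0.1020 / 97.3940 * 1000
Result: 1.0473 g/L


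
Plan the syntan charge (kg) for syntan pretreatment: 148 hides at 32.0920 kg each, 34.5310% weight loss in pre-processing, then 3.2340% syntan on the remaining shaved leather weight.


Total_raw = N * avg_wt = 148 * 32.0920 = 4749.6160 kg
Substrate = Total_raw * (1 - loss/100) = 4749.6160 * (1 - 34.5310/100) = 3109.5261 kg
Syntan = Substrate * pct / 100 = 3109.5261 * 3.2340 / 100 = 100.5621 kg


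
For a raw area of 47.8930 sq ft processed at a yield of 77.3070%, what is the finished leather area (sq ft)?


Formula: finished = raw * yield / 100
Substituting: finished = 47.8930 * 77.3070 / 100
Result: 37.0246 sq ft


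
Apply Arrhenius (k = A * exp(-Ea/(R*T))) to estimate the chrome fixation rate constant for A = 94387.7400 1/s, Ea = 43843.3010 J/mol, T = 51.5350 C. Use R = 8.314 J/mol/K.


T_K = T_C + 273.15 = 51.5350 + 273.15 = 324.6850 K
exponent = -Ea / (R * T_K) = -43843.3010 / (8.314 * 324.6850) = -16.2417
k = A * exp(exponent) = 94387.7400 * exp(-16.2417) = 0.00834147 1/s


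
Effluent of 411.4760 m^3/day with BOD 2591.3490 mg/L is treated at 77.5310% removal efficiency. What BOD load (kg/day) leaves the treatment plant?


Load_in = volume * conc / 1000 = 411.4760 * 2591.3490 / 1000 = 1066.2779 kg/day
Removed = Load_in * eff / 100 = 1066.2779 * 77.5310 / 100 = 826.6959 kg/day
Load_out = Load_in - Removed = 1066.2779 - 826.6959 = 239.5820 kg/day


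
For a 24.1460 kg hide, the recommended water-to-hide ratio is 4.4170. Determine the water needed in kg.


Formula: Water = hide_weight * ratio
Substituting: Water = 24.1460 * 4.4170
Result: 106.6529 kg


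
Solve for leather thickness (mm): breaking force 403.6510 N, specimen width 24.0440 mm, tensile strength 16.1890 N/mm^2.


Formula: t = F / (TS * w)
Substituting: t = 403.6510 / (16.1890 * 24.0440)
Result: 1.0370 mm


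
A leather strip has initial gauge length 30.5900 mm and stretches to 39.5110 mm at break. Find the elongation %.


Formula: Elongation = (Lf - L0) / L0 * 100
Substituting: Elongation = (39.5110 - 30.5900) / 30.5900 * 100
Result: 29.1631 %


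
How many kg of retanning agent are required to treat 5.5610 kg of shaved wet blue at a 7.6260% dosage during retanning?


Formula: Retan = substrate * pct / 100
Substituting: Retan = 5.5610 * 7.6260 / 100
Result: 0.4241 kg


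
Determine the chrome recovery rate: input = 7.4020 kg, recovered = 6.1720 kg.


Formula: Recovery = recovered / input * 100
Substituting: Recovery = 6.1720 / 7.4020 * 100
Result: 83.3829 %


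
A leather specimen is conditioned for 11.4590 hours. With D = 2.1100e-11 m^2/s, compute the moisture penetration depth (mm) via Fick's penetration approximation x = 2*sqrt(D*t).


t = 11.4590 hr * 3600 = 41252.4000 s
D * t = 2.1100e-11 * 41252.4000 = 8.7043e-07
x = 2 * sqrt(D*t) = 2 * sqrt(8.7043e-07) = 0.00186593 m = 1.8659 mm


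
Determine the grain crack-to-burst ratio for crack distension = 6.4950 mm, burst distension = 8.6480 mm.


Formula: Ratio = crack / burst
Substituting: Ratio = 6.4950 / 8.6480
Result: 0.7510


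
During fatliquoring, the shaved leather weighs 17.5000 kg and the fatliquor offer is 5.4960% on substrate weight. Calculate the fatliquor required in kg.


Formula: Fat = substrate * pct / 100
Substituting: Fat = 17.5000 * 5.4960 / 100
Result: 0.9618 kg


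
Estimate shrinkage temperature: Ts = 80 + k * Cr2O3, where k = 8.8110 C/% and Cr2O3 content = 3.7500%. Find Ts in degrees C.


Formula: Ts = 80 + k * Cr2O3
Substituting: Ts = 80 + 8.8110 * 3.7500
Result: 113.0412 C


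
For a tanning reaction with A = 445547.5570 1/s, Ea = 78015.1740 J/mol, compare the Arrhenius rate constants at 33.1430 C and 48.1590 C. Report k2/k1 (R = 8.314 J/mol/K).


T1 = 33.1430 + 273.15 = 306.2930 K; T2 = 48.1590 + 273.15 = 321.3090 K
k1 = A * exp(-Ea/(R*T1)) = 445547.5570 * exp(-78015.1740/(8.314*306.2930)) = 2.2072e-08 1/s
k2 = A * exp(-Ea/(R*T2)) = 445547.5570 * exp(-78015.1740/(8.314*321.3090)) = 9.2395e-08 1/s
k2/k1 = 9.2395e-08 / 2.2072e-08 = 4.1860


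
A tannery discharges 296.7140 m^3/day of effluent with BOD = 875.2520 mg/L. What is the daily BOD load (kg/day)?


Formula: BOD_load = volume * conc / 1000
Substituting: BOD_load = 296.7140 * 875.2520 / 1000
Result: 259.6995 kg/day


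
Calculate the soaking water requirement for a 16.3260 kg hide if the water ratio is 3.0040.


Formula: Water = hide_weight * ratio
Substituting: Water = 16.3260 * 3.0040
Result: 49.0433 kg


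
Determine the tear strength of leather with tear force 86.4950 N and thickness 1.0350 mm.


Formula: Tear strength = force / thickness
Substituting: Tear strength = 86.4950 / 1.0350
Result: 83.5700 N/mm


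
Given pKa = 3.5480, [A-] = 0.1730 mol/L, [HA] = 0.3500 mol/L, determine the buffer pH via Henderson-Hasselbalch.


ratio = [A-] / [HA] = 0.1730 / 0.3500 = 0.4943
log10(ratio) = -0.3060
pH = pKa + log10(ratio) = 3.5480 - 0.3060 = 3.2420


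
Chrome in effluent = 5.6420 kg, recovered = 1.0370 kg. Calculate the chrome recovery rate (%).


Formula: Recovery = recovered / input * 100
Substituting: Recovery = 1.0370 / 5.6420 * 100
Result: 18.3800 %


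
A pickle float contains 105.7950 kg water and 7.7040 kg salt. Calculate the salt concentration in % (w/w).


Formula: Conc = salt / (water + salt) * 100
Substituting: Conc = 7.7040 / (105.7950 + 7.7040) * 100
Result: 6.7877 %


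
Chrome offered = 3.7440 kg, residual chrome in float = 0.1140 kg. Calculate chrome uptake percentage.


Formula: Uptake = (offered - residual) / offered * 100
Substituting: Uptake = (3.7440 - 0.1140) / 3.7440 * 100
Result: 96.9551 %


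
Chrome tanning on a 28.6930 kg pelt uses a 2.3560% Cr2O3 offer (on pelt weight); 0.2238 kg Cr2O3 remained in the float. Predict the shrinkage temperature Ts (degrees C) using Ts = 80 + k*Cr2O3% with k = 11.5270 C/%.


Offered = pelt * offer_pct / 100 = 28.6930 * 2.3560 / 100 = 0.6760 kg
Uptake = offered - residual = 0.6760 - 0.2238 = 0.4522 kg
Cr2O3% on pelt = uptake / pelt * 100 = 0.4522 / 28.6930 * 100 = 1.5760 %
Ts = 80 + k * Cr2O3% = 80 + 11.5270 * 1.5760 = 98.1668 C


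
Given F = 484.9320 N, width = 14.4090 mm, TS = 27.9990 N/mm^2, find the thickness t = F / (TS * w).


Formula: t = F / (TS * w)
Substituting: t = 484.9320 / (27.9990 * 14.4090)
Result: 1.2020 mm


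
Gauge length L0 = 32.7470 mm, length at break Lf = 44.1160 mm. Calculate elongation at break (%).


Formula: Elongation = (Lf - L0) / L0 * 100
Substituting: Elongation = (44.1160 - 32.7470) / 32.7470 * 100
Result: 34.7177 %


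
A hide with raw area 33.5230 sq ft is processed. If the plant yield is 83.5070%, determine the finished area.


Formula: finished = raw * yield / 100
Substituting: finished = 33.5230 * 83.5070 / 100
Result: 27.9941 sq ft


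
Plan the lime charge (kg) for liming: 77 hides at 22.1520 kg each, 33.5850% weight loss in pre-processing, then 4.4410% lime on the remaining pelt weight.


Total_raw = N * avg_wt = 77 * 22.1520 = 1705.7040 kg
Substrate = Total_raw * (1 - loss/100) = 1705.7040 * (1 - 33.5850/100) = 1132.8433 kg
Lime = Substrate * pct / 100 = 1132.8433 * 4.4410 / 100 = 50.3096 kg


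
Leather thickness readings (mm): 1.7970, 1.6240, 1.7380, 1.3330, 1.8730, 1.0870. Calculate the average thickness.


Formula: Average = sum / n
Substituting: Average = 9.4520 / 6
Result: 1.5753 mm


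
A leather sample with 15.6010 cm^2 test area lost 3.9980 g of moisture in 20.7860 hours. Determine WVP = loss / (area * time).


Formula: WVP = loss / (area * time)
Substituting: WVP = 3.9980 / (15.6010 * 20.7860)
Result: 0.0123288 g/(cm^2*hr)


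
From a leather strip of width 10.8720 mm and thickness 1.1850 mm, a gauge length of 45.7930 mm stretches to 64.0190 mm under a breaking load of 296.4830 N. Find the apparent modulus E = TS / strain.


TS = F / (w * t) = 296.4830 / (10.8720 * 1.1850) = 23.0129 N/mm^2
strain = (Lf - L0) / L0 = (64.0190 - 45.7930) / 45.7930 = 0.3980
E = TS / strain = 23.0129 / 0.3980 = 57.8202 N/mm^2


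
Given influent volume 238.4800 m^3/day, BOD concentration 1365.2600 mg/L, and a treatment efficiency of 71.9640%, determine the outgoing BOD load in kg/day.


Load_in = volume * conc / 1000 = 238.4800 * 1365.2600 / 1000 = 325.5872 kg/day
Removed = Load_in * eff / 100 = 325.5872 * 71.9640 / 100 = 234.3056 kg/day
Load_out = Load_in - Removed = 325.5872 - 234.3056 = 91.2816 kg/day


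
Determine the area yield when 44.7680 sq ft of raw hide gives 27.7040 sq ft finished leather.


Formula: Yield = finished / raw * 100
Substituting: Yield = 27.7040 / 44.7680 * 100
Result: 61.8835 %


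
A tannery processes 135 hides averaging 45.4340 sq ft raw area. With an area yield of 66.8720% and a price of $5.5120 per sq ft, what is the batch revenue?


Raw_total = N * avg_area = 135 * 45.4340 = 6133.5900 sq ft
Finished = Raw_total * yield / 100 = 6133.5900 * 66.8720 / 100 = 4101.6543 sq ft
Value = Finished * price = 4101.6543 * 5.5120 = 22608.3185 $


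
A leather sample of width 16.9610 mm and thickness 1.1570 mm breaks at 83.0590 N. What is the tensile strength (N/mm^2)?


Formula: TS = force / (width * thickness)
Substituting: TS = 83.0590 / (16.9610 * 1.1570)
Result: 4.2325 N/mm^2


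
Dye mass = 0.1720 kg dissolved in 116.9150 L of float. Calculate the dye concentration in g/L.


Formula: Conc = dye_mass(kg) / volume(L) * 1000
Substituting: Conc = 0.1720 / 116.9150 * 1000
Result: 1.4712 g/L


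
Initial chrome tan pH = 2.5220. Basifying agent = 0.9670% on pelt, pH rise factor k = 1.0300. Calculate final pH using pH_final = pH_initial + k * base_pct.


Formula: pH_final = pH_initial + k * base_pct
Substituting: pH_final = 2.5220 + 1.0300 * 0.9670
Result: 3.5180


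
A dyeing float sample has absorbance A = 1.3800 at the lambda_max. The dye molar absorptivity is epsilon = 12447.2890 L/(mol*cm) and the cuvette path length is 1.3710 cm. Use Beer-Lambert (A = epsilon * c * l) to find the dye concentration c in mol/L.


Formula: c = A / (epsilon * l)
Substituting: c = 1.3800 / (12447.2890 * 1.3710)
Result: 8.0866e-05 mol/L


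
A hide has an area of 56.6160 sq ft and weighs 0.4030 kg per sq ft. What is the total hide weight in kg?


Formula: Weight = area * weight_per_sqft
Substituting: Weight = 56.6160 * 0.4030
Result: 22.8162 kg


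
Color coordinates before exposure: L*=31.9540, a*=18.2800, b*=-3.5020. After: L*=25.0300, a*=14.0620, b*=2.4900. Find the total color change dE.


dL = -6.9240, da = -4.2180, db = 5.9920
dE = sqrt((-6.9240)^2 + (-4.2180)^2 + 5.9920^2) = 10.0815


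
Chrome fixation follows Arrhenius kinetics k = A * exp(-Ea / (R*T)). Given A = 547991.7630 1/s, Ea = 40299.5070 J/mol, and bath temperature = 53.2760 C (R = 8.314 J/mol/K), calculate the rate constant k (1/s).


T_K = T_C + 273.15 = 53.2760 + 273.15 = 326.4260 K
exponent = -Ea / (R * T_K) = -40299.5070 / (8.314 * 326.4260) = -14.8493
k = A * exp(exponent) = 547991.7630 * exp(-14.8493) = 0.1949 1/s


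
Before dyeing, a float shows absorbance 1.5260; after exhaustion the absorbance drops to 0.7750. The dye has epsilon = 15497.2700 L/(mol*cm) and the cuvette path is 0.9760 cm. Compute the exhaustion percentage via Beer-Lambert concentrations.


c_initial = A_i / (epsilon * l) = 1.5260 / (15497.2700 * 0.9760) = 1.0089e-04 mol/L
c_final = A_f / (epsilon * l) = 0.7750 / (15497.2700 * 0.9760) = 5.1239e-05 mol/L
Exhaustion = (c_initial - c_final) / c_initial * 100 = (1.0089e-04 - 5.1239e-05) / 1.0089e-04 * 100 = 49.2136 %


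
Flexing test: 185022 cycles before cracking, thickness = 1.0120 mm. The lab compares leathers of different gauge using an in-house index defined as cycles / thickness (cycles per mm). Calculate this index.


Formula: Index = cycles / thickness
Substituting: Index = 185022 / 1.0120
Result: 182828.0632 cycles/mm


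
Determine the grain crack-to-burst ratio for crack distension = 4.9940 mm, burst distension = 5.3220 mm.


Formula: Ratio = crack / burst
Substituting: Ratio = 4.9940 / 5.3220
Result: 0.9384


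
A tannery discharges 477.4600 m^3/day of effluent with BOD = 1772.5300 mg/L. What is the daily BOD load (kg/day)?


Formula: BOD_load = volume * conc / 1000
Substituting: BOD_load = 477.4600 * 1772.5300 / 1000
Result: 846.3122 kg/day


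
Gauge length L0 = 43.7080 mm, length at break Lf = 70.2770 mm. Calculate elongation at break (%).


Formula: Elongation = (Lf - L0) / L0 * 100
Substituting: Elongation = (70.2770 - 43.7080) / 43.7080 * 100
Result: 60.7875 %


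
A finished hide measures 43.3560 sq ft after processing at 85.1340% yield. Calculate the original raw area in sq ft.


Formula: raw = finished * 100 / yield
Substituting: raw = 43.3560 * 100 / 85.1340
Result: 50.9268 sq ft


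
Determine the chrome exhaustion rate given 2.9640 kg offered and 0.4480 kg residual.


Formula: Uptake = (offered - residual) / offered * 100
Substituting: Uptake = (2.9640 - 0.4480) / 2.9640 * 100
Result: 84.8853 %


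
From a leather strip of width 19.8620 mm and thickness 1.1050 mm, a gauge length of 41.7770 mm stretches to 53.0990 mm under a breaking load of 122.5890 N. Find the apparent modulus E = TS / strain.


TS = F / (w * t) = 122.5890 / (19.8620 * 1.1050) = 5.5856 N/mm^2
strain = (Lf - L0) / L0 = (53.0990 - 41.7770) / 41.7770 = 0.2710
E = TS / strain = 5.5856 / 0.2710 = 20.6101 N/mm^2


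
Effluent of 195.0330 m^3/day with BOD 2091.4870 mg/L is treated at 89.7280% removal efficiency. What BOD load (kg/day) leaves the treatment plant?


Load_in = volume * conc / 1000 = 195.0330 * 2091.4870 / 1000 = 407.9090 kg/day
Removed = Load_in * eff / 100 = 407.9090 * 89.7280 / 100 = 366.0086 kg/day
Load_out = Load_in - Removed = 407.9090 - 366.0086 = 41.9004 kg/day


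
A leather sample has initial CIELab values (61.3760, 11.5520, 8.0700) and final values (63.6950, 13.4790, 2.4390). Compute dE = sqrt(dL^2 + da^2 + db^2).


dL = 2.3190, da = 1.9270, db = -5.6310
dE = sqrt(2.3190^2 + 1.9270^2 + (-5.6310)^2) = 6.3874


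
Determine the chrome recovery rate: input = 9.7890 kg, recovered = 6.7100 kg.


Formula: Recovery = recovered / input * 100
Substituting: Recovery = 6.7100 / 9.7890 * 100
Result: 68.5463 %


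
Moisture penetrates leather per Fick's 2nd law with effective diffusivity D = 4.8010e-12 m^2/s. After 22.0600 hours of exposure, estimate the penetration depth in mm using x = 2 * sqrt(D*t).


t = 22.0600 hr * 3600 = 79416.0000 s
D * t = 4.8010e-12 * 79416.0000 = 3.8128e-07
x = 2 * sqrt(D*t) = 2 * sqrt(3.8128e-07) = 0.00123495 m = 1.2350 mm


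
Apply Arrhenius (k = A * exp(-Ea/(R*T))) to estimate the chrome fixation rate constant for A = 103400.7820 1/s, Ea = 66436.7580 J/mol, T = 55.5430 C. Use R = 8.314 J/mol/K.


T_K = T_C + 273.15 = 55.5430 + 273.15 = 328.6930 K
exponent = -Ea / (R * T_K) = -66436.7580 / (8.314 * 328.6930) = -24.3113
k = A * exp(exponent) = 103400.7820 * exp(-24.3113) = 2.8593e-06 1/s


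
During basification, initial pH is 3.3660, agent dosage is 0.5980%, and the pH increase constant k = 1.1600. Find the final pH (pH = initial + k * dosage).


Formula: pH_final = pH_initial + k * base_pct
Substituting: pH_final = 3.3660 + 1.1600 * 0.5980
Result: 4.0597


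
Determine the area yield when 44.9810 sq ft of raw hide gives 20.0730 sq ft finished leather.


Formula: Yield = finished / raw * 100
Substituting: Yield = 20.0730 / 44.9810 * 100
Result: 44.6255 %


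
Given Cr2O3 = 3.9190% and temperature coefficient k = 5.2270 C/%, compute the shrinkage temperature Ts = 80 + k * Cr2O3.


Formula: Ts = 80 + k * Cr2O3
Substituting: Ts = 80 + 5.2270 * 3.9190
Result: 100.4846 C


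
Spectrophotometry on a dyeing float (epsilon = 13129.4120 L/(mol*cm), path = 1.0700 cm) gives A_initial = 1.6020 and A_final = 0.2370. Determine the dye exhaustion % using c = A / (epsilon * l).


c_initial = A_i / (epsilon * l) = 1.6020 / (13129.4120 * 1.0700) = 1.1403e-04 mol/L
c_final = A_f / (epsilon * l) = 0.2370 / (13129.4120 * 1.0700) = 1.6870e-05 mol/L
Exhaustion = (c_initial - c_final) / c_initial * 100 = (1.1403e-04 - 1.6870e-05) / 1.1403e-04 * 100 = 85.2060 %


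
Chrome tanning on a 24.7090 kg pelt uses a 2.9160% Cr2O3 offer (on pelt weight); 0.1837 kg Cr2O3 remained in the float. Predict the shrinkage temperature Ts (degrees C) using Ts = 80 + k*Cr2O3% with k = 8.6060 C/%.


Offered = pelt * offer_pct / 100 = 24.7090 * 2.9160 / 100 = 0.7205 kg
Uptake = offered - residual = 0.7205 - 0.1837 = 0.5368 kg
Cr2O3% on pelt = uptake / pelt * 100 = 0.5368 / 24.7090 * 100 = 2.1725 %
Ts = 80 + k * Cr2O3% = 80 + 8.6060 * 2.1725 = 98.6969 C


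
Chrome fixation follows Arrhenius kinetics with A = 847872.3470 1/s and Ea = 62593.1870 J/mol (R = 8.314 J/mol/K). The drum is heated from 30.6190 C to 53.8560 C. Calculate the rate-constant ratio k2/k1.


T1 = 30.6190 + 273.15 = 303.7690 K; T2 = 53.8560 + 273.15 = 327.0060 K
k1 = A * exp(-Ea/(R*T1)) = 847872.3470 * exp(-62593.1870/(8.314*303.7690)) = 1.4612e-05 1/s
k2 = A * exp(-Ea/(R*T2)) = 847872.3470 * exp(-62593.1870/(8.314*327.0060)) = 8.5032e-05 1/s
k2/k1 = 8.5032e-05 / 1.4612e-05 = 5.8192


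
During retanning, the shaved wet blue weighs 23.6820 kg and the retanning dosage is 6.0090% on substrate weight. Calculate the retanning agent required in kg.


Formula: Retan = substrate * pct / 100
Substituting: Retan = 23.6820 * 6.0090 / 100
Result: 1.4231 kg


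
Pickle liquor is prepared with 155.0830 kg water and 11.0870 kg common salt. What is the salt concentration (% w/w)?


Formula: Conc = salt / (water + salt) * 100
Substituting: Conc = 11.0870 / (155.0830 + 11.0870) * 100
Result: 6.6721 %


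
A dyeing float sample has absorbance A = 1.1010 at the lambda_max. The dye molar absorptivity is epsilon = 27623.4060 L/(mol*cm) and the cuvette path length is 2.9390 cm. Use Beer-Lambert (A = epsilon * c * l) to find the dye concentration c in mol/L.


Formula: c = A / (epsilon * l)
Substituting: c = 1.1010 / (27623.4060 * 2.9390)
Result: 1.3562e-05 mol/L


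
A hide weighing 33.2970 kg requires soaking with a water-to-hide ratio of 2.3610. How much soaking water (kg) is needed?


Formula: Water = hide_weight * ratio
Substituting: Water = 33.2970 * 2.3610
Result: 78.6142 kg


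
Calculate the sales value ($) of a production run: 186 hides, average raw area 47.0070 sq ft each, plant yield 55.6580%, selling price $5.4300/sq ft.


Raw_total = N * avg_area = 186 * 47.0070 = 8743.3020 sq ft
Finished = Raw_total * yield / 100 = 8743.3020 * 55.6580 / 100 = 4866.3470 sq ft
Value = Finished * price = 4866.3470 * 5.4300 = 26424.2644 $


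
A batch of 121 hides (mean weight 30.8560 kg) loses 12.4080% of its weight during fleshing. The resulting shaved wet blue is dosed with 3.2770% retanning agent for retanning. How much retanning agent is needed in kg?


Total_raw = N * avg_wt = 121 * 30.8560 = 3733.5760 kg
Substrate = Total_raw * (1 - loss/100) = 3733.5760 * (1 - 12.4080/100) = 3270.3139 kg
Retan = Substrate * pct / 100 = 3270.3139 * 3.2770 / 100 = 107.1682 kg


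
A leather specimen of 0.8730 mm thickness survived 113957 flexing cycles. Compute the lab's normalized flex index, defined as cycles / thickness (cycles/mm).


Formula: Index = cycles / thickness
Substituting: Index = 113957 / 0.8730
Result: 130534.9370 cycles/mm


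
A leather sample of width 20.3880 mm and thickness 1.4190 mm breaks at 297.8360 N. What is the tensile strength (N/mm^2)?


Formula: TS = force / (width * thickness)
Substituting: TS = 297.8360 / (20.3880 * 1.4190)
Result: 10.2949 N/mm^2


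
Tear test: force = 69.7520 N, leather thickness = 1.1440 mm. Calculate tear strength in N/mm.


Formula: Tear strength = force / thickness
Substituting: Tear strength = 69.7520 / 1.1440
Result: 60.9720 N/mm


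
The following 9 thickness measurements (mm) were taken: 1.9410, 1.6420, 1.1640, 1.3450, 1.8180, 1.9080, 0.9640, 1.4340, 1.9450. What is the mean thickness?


Formula: Average = sum / n
Substituting: Average = 14.1610 / 9
Result: 1.5734 mm


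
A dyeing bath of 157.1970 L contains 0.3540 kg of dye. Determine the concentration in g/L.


Formula: Conc = dye_mass(kg) / volume(L) * 1000
Substituting: Conc = 0.3540 / 157.1970 * 1000
Result: 2.2520 g/L


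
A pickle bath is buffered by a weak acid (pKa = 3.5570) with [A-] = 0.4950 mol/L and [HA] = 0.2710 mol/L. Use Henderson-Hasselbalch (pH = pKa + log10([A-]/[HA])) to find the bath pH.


ratio = [A-] / [HA] = 0.4950 / 0.2710 = 1.8266
log10(ratio) = 0.2616
pH = pKa + log10(ratio) = 3.5570 + 0.2616 = 3.8186


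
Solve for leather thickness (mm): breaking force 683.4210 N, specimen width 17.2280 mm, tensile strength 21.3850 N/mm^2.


Formula: t = F / (TS * w)
Substituting: t = 683.4210 / (21.3850 * 17.2280)
Result: 1.8550 mm


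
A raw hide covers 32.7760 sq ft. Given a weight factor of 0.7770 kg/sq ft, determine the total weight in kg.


Formula: Weight = area * weight_per_sqft
Substituting: Weight = 32.7760 * 0.7770
Result: 25.4670 kg


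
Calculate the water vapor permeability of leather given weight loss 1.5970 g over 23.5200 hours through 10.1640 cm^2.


Formula: WVP = loss / (area * time)
Substituting: WVP = 1.5970 / (10.1640 * 23.5200)
Result: 0.00668041 g/(cm^2*hr)


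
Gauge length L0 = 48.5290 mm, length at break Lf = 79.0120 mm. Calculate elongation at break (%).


Formula: Elongation = (Lf - L0) / L0 * 100
Substituting: Elongation = (79.0120 - 48.5290) / 48.5290 * 100
Result: 62.8140 %


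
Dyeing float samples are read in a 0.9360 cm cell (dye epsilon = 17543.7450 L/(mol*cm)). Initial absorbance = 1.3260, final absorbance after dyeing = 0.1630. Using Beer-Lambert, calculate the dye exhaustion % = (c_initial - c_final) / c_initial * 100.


c_initial = A_i / (epsilon * l) = 1.3260 / (17543.7450 * 0.9360) = 8.0751e-05 mol/L
c_final = A_f / (epsilon * l) = 0.1630 / (17543.7450 * 0.9360) = 9.9263e-06 mol/L
Exhaustion = (c_initial - c_final) / c_initial * 100 = (8.0751e-05 - 9.9263e-06) / 8.0751e-05 * 100 = 87.7074 %


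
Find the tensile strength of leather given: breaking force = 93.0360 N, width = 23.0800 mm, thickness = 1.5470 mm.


Formula: TS = force / (width * thickness)
Substituting: TS = 93.0360 / (23.0800 * 1.5470)
Result: 2.6057 N/mm^2


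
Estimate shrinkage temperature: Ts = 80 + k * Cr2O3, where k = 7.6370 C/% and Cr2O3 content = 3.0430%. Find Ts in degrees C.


Formula: Ts = 80 + k * Cr2O3
Substituting: Ts = 80 + 7.6370 * 3.0430
Result: 103.2394 C


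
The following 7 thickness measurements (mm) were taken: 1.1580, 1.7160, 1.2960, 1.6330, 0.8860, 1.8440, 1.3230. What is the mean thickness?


Formula: Average = sum / n
Substituting: Average = 9.8560 / 7
Result: 1.4080 mm


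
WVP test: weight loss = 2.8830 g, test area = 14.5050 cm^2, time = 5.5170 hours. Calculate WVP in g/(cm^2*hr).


Formula: WVP = loss / (area * time)
Substituting: WVP = 2.8830 / (14.5050 * 5.5170)
Result: 0.0360267 g/(cm^2*hr)


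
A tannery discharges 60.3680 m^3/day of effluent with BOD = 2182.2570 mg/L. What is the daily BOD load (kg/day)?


Formula: BOD_load = volume * conc / 1000
Substituting: BOD_load = 60.3680 * 2182.2570 / 1000
Result: 131.7385 kg/day


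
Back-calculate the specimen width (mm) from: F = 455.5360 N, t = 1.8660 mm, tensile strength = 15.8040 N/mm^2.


Formula: w = F / (TS * t)
Substituting: w = 455.5360 / (15.8040 * 1.8660)
Result: 15.4470 mm


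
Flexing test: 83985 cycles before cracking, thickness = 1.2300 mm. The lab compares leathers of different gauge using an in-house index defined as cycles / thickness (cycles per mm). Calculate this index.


Formula: Index = cycles / thickness
Substituting: Index = 83985 / 1.2300
Result: 68280.4878 cycles/mm


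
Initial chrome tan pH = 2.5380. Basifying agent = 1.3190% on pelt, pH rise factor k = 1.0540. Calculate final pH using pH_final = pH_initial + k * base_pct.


Formula: pH_final = pH_initial + k * base_pct
Substituting: pH_final = 2.5380 + 1.0540 * 1.3190
Result: 3.9282


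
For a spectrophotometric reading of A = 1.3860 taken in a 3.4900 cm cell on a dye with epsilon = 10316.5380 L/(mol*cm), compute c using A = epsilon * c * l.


Formula: c = A / (epsilon * l)
Substituting: c = 1.3860 / (10316.5380 * 3.4900)
Result: 3.8495e-05 mol/L


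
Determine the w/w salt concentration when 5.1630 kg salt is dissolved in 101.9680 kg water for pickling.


Formula: Conc = salt / (water + salt) * 100
Substituting: Conc = 5.1630 / (101.9680 + 5.1630) * 100
Result: 4.8193 %


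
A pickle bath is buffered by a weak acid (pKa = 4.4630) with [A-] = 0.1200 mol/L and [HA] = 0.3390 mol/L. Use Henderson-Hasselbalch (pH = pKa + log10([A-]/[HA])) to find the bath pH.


ratio = [A-] / [HA] = 0.1200 / 0.3390 = 0.3540
log10(ratio) = -0.4510
pH = pKa + log10(ratio) = 4.4630 - 0.4510 = 4.0120


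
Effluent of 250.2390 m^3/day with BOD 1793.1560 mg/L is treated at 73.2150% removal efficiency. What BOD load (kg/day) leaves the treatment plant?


Load_in = volume * conc / 1000 = 250.2390 * 1793.1560 / 1000 = 448.7176 kg/day
Removed = Load_in * eff / 100 = 448.7176 * 73.2150 / 100 = 328.5286 kg/day
Load_out = Load_in - Removed = 448.7176 - 328.5286 = 120.1890 kg/day


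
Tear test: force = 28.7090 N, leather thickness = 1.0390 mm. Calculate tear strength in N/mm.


Formula: Tear strength = force / thickness
Substituting: Tear strength = 28.7090 / 1.0390
Result: 27.6314 N/mm


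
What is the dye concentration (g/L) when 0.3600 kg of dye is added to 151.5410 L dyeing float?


Formula: Conc = dye_mass(kg) / volume(L) * 1000
Substituting: Conc = 0.3600 / 151.5410 * 1000
Result: 2.3756 g/L


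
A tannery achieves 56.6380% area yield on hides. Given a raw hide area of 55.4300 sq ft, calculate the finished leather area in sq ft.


Formula: finished = raw * yield / 100
Substituting: finished = 55.4300 * 56.6380 / 100
Result: 31.3944 sq ft


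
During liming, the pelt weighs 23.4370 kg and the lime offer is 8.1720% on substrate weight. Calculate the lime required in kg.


Formula: Lime = substrate * pct / 100
Substituting: Lime = 23.4370 * 8.1720 / 100
Result: 1.9153 kg


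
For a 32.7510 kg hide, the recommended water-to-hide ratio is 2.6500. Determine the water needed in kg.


Formula: Water = hide_weight * ratio
Substituting: Water = 32.7510 * 2.6500
Result: 86.7901 kg


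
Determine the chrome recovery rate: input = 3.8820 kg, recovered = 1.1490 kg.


Formula: Recovery = recovered / input * 100
Substituting: Recovery = 1.1490 / 3.8820 * 100
Result: 29.5981 %


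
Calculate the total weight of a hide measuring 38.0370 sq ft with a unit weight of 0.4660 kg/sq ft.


Formula: Weight = area * weight_per_sqft
Substituting: Weight = 38.0370 * 0.4660
Result: 17.7252 kg


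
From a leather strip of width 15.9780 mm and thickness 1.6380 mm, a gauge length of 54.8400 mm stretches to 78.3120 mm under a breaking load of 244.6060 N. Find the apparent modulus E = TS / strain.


TS = F / (w * t) = 244.6060 / (15.9780 * 1.6380) = 9.3461 N/mm^2
strain = (Lf - L0) / L0 = (78.3120 - 54.8400) / 54.8400 = 0.4280
E = TS / strain = 9.3461 / 0.4280 = 21.8363 N/mm^2


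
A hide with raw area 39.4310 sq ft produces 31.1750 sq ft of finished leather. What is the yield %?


Formula: Yield = finished / raw * 100
Substituting: Yield = 31.1750 / 39.4310 * 100
Result: 79.0622 %


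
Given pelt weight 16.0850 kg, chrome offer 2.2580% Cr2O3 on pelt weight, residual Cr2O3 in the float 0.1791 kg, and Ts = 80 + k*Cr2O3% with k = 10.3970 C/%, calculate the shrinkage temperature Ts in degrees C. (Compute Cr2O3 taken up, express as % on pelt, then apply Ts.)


Offered = pelt * offer_pct / 100 = 16.0850 * 2.2580 / 100 = 0.3632 kg
Uptake = offered - residual = 0.3632 - 0.1791 = 0.1841 kg
Cr2O3% on pelt = uptake / pelt * 100 = 0.1841 / 16.0850 * 100 = 1.1445 %
Ts = 80 + k * Cr2O3% = 80 + 10.3970 * 1.1445 = 91.8998 C


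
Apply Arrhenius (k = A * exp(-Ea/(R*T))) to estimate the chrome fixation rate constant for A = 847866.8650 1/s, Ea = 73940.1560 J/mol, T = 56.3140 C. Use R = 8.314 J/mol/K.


T_K = T_C + 273.15 = 56.3140 + 273.15 = 329.4640 K
exponent = -Ea / (R * T_K) = -73940.1560 / (8.314 * 329.4640) = -26.9937
k = A * exp(exponent) = 847866.8650 * exp(-26.9937) = 1.6037e-06 1/s


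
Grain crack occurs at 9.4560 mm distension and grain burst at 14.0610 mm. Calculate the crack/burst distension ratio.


Formula: Ratio = crack / burst
Substituting: Ratio = 9.4560 / 14.0610
Result: 0.6725


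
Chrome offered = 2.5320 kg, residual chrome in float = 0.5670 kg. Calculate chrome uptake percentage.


Formula: Uptake = (offered - residual) / offered * 100
Substituting: Uptake = (2.5320 - 0.5670) / 2.5320 * 100
Result: 77.6066 %


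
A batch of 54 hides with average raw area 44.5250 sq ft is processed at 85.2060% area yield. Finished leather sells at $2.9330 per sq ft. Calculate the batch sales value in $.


Raw_total = N * avg_area = 54 * 44.5250 = 2404.3500 sq ft
Finished = Raw_total * yield / 100 = 2404.3500 * 85.2060 / 100 = 2048.6505 sq ft
Value = Finished * price = 2048.6505 * 2.9330 = 6008.6918 $


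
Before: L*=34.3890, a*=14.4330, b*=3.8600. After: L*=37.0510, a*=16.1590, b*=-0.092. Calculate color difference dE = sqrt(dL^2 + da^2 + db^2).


dL = 2.6620, da = 1.7260, db = -3.9520
dE = sqrt(2.6620^2 + 1.7260^2 + (-3.9520)^2) = 5.0679
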